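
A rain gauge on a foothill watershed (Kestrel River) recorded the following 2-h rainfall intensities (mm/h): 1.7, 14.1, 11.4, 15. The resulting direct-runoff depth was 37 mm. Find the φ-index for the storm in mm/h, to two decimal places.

Only the 3 blocks with intensity above φ contribute runoff: 14.1, 11.4, 15 mm/h.
Σ(I−φ)·Δt = d  ⇒  (14.1+11.4+15 − 3φ)·2 = 37
φ = (40.50 − 37/2) / 3 = 7.33 mm/h.

φ ≈ 7.33 mm/h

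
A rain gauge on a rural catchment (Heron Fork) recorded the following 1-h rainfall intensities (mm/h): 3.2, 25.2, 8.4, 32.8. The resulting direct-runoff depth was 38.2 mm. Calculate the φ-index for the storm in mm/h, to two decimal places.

φ ≈ 9.90 mm/h

Only the 2 blocks with intensity above φ contribute runoff: 25.2, 32.8 mm/h.
Σ(I−φ)·Δt = d  ⇒  (25.2+32.8 − 2φ)·1 = 38.2
φ = (58.00 − 38.2/1) / 2 = 9.90 mm/h.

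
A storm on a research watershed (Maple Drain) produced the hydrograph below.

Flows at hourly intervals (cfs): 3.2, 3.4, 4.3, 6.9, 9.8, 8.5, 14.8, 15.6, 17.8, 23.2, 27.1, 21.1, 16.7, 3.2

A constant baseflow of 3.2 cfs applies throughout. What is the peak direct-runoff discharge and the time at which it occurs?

Q_p = 23.9 cfs at t = 10 h

Subtracting baseflow gives direct-runoff ordinates: 0.0, 0.2, 1.1, 3.7, 6.6, 5.3, 11.6, 12.4, 14.6, 20.0, 23.9, 17.9, 13.5, 0.0 cfs.
The maximum is 23.9 cfs, occurring at the reading for t = 10 h.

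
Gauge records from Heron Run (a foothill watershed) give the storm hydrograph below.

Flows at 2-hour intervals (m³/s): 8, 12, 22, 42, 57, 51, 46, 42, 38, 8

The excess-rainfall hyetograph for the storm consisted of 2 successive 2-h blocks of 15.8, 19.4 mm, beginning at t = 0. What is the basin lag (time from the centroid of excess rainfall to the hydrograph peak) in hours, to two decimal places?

Centroid of excess rainfall: t_c = Σ P_i·t̄_i / ΣP_i = 2.1023 h (block centres at 1, 3 h).
Hydrograph peak occurs at t = 8 h, so basin lag t_L = 8 − 2.1023 = 5.90 h.

t_L ≈ 5.90 h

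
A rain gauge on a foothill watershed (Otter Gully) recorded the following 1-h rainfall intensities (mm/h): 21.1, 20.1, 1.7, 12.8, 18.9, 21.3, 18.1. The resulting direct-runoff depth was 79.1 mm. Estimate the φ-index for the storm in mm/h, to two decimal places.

Only the 6 blocks with intensity above φ contribute runoff: 21.1, 20.1, 12.8, 18.9, 21.3, 18.1 mm/h.
Σ(I−φ)·Δt = d  ⇒  (21.1+20.1+12.8+18.9+21.3+18.1 − 6φ)·1 = 79.1
φ = (112.3 − 79.1/1) / 6 = 5.53 mm/h.

φ ≈ 5.53 mm/h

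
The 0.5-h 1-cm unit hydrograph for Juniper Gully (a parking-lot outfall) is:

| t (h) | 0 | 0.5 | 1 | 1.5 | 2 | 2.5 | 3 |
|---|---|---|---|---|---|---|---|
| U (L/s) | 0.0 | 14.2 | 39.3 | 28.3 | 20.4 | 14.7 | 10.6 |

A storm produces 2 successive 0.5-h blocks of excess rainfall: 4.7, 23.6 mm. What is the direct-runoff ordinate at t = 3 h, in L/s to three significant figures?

By discrete convolution, Q_j = Σ (P_i / 10 mm) · U_{j−i}.
At t = 3 h (j=6): Q = (4.7/10)·10.6 + (23.6/10)·14.7 = 39.7 L/s.

Q ≈ 39.7 L/s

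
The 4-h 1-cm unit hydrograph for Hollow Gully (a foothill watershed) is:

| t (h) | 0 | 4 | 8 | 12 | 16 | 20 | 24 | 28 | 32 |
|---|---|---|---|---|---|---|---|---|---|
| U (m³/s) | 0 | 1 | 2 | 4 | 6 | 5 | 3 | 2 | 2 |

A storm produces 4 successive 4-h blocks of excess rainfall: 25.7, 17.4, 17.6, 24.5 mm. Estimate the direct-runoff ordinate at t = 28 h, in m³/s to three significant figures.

By discrete convolution, Q_j = Σ (P_i / 10 mm) · U_{j−i}.
At t = 28 h (j=7): Q = (25.7/10)·2 + (17.4/10)·3 + (17.6/10)·5 + (24.5/10)·6 = 33.9 m³/s.

Q ≈ 33.9 m³/s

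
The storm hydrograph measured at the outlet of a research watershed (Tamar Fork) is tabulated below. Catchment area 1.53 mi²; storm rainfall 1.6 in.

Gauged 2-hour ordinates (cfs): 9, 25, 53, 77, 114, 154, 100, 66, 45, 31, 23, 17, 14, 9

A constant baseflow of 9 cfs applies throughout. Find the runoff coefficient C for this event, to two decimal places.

ΣQ_DR = 611.0 cfs; V = ΣQ_DR·Δt = 4.399 × 10^6 ft³.
Runoff depth d = V / A = 1.238 in.
C = d / P = 1.238 / 1.6 = 0.77.

C ≈ 0.77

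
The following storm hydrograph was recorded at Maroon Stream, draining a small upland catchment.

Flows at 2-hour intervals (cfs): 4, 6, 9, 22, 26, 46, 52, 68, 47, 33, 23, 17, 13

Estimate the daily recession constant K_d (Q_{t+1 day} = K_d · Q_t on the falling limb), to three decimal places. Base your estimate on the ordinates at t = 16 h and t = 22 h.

K_d ≈ 0.017

Between t = 16 h and t = 22 h the flow falls from 47 to 17 cfs over 3×2 h = 6 h.
Per-interval ratio K = (17/47)^(1/3) = 0.7125; K_d = K^(24/2) = 0.017.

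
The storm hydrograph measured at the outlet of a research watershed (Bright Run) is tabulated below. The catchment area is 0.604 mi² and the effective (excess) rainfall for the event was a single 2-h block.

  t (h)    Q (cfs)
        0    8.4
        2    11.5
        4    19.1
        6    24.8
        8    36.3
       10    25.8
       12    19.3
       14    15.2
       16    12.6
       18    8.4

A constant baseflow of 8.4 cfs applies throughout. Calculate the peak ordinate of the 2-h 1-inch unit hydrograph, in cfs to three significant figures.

Direct runoff: 0.0, 3.1, 10.7, 16.4, 27.9, 17.4, 10.9, 6.8, 4.2, 0.0 cfs; ΣQ_DR = 97.40 cfs, peak = 27.9 cfs.
Runoff depth d = ΣQ_DR·Δt / A = 97.40 × 7200 / (0.604 mi²) = 0.4998 in.
The 1-inch UH is the DRH scaled by (1 in)/d, so U_p = 27.9 × 1/0.4998 = 55.8 cfs.

U_p ≈ 55.8 cfs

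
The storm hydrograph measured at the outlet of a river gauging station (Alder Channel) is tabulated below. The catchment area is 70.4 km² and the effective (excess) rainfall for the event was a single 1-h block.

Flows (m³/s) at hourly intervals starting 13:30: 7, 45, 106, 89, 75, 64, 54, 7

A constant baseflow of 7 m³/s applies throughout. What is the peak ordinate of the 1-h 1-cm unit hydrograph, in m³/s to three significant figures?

U_p ≈ 49.5 m³/s

Direct runoff: 0.0, 38.0, 99.0, 82.0, 68.0, 57.0, 47.0, 0.0 m³/s; ΣQ_DR = 391.0 m³/s, peak = 99.0 m³/s.
Runoff depth d = ΣQ_DR·Δt / A = 391.0 × 3600 / (70.4 km²) = 19.99 mm.
The 1-cm UH is the DRH scaled by (10 mm)/d, so U_p = 99.0 × 10/19.99 = 49.5 m³/s.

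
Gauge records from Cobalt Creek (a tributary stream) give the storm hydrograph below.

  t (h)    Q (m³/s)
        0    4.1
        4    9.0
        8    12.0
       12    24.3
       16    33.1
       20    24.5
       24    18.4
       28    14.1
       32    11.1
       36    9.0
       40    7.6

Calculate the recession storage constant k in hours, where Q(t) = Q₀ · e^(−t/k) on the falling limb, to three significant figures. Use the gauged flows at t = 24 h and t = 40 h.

k ≈ 18.1 h

On the falling limb, Q drops from 18.4 to 7.6 m³/s between t = 24 h and t = 40 h (Δt = 16 h).
k = −Δt / ln(Q₂/Q₁) = −16 / ln(7.6/18.4) = 18.1 h.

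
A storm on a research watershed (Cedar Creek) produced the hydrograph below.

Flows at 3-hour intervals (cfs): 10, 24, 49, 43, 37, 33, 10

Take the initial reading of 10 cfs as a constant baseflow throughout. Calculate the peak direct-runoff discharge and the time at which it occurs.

Subtracting baseflow gives direct-runoff ordinates: 0.0, 14.0, 39.0, 33.0, 27.0, 23.0, 0.0 cfs.
The maximum is 39.0 cfs, occurring at the reading for t = 6 h.

Q_p = 39.0 cfs at t = 6 h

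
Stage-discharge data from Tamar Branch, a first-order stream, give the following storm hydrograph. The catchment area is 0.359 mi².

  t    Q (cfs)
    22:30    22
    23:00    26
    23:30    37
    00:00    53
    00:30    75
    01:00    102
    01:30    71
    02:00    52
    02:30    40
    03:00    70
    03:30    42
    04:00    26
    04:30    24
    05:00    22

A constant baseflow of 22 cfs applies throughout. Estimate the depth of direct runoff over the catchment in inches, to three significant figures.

d ≈ 0.764 in

Direct runoff: 0.0, 4.0, 15.0, 31.0, 53.0, 80.0, 49.0, 30.0, 18.0, 48.0, 20.0, 4.0, 2.0, 0.0 cfs; ΣQ_DR = 354.0 cfs.
V = ΣQ_DR · Δt = 354.0 × 1800 s = 6.372 × 10^5 ft³.
Over A = 0.359 mi², depth = V / A = 0.764 in.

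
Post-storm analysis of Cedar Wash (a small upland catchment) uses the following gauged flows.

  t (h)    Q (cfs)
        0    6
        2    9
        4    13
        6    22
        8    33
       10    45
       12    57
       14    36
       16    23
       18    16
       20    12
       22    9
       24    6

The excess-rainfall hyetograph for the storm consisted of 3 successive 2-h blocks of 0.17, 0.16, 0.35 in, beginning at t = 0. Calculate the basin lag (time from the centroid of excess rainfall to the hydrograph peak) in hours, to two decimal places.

Centroid of excess rainfall: t_c = Σ P_i·t̄_i / ΣP_i = 3.5294 h (block centres at 1, 3, 5 h).
Hydrograph peak occurs at t = 12 h, so basin lag t_L = 12 − 3.5294 = 8.47 h.

t_L ≈ 8.47 h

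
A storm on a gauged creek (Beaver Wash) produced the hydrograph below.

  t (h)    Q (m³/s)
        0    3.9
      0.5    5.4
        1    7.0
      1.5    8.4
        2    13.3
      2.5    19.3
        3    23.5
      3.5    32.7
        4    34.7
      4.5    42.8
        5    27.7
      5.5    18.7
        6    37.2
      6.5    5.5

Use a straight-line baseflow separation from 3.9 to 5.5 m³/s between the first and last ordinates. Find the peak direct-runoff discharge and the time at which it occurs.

Subtracting baseflow gives direct-runoff ordinates: 0.00, 1.38, 2.85, 4.13, 8.91, 14.78, 18.86, 27.94, 29.82, 37.79, 22.57, 13.45, 31.82, 0.00 m³/s.
The maximum is 37.79 m³/s, occurring at the reading for t = 4.5 h.

Q_p = 37.79 m³/s at t = 4.5 h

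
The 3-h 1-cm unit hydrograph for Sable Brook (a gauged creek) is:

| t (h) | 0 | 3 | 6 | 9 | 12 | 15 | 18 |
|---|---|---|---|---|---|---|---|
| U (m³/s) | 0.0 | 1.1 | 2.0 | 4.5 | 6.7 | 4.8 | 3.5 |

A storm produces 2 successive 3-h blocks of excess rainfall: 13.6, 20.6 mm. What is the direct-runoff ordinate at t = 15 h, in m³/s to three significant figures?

Q ≈ 20.3 m³/s

By discrete convolution, Q_j = Σ (P_i / 10 mm) · U_{j−i}.
At t = 15 h (j=5): Q = (13.6/10)·4.8 + (20.6/10)·6.7 = 20.3 m³/s.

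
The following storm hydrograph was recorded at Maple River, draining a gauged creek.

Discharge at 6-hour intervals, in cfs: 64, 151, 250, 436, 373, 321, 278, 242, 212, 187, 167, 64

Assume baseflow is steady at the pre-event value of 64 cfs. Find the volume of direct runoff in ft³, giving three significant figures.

Direct-runoff ordinates (Q − Q_b): 0.0, 87.0, 186.0, 372.0, 309.0, 257.0, 214.0, 178.0, 148.0, 123.0, 103.0, 0.0 cfs.
ΣQ_DR = 1977 cfs.
With Δt = 6 h = 21600 s, V = ΣQ_DR · Δt = 1977 × 21600 = 4.27 × 10^7 ft³.

V ≈ 4.27 × 10^7 ft³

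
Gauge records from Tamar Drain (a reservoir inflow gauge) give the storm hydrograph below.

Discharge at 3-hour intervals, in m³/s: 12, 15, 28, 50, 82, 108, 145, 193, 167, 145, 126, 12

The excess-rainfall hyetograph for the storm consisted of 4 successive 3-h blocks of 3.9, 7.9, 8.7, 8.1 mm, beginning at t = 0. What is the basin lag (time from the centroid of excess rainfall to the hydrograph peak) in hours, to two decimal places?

t_L ≈ 14.30 h

Centroid of excess rainfall: t_c = Σ P_i·t̄_i / ΣP_i = 6.7028 h (block centres at 1.5, 4.5, 7.5, 10.5 h).
Hydrograph peak occurs at t = 21 h, so basin lag t_L = 21 − 6.7028 = 14.30 h.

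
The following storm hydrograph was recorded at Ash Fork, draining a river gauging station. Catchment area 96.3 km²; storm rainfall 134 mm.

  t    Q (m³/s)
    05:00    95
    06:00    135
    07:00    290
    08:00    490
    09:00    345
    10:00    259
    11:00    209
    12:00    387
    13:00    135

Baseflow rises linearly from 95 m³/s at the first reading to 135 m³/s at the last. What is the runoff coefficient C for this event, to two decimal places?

C ≈ 0.37

ΣQ_DR = 1310 m³/s; V = ΣQ_DR·Δt = 4.716 × 10^6 m³.
Runoff depth d = V / A = 48.97 mm.
C = d / P = 48.97 / 134 = 0.37.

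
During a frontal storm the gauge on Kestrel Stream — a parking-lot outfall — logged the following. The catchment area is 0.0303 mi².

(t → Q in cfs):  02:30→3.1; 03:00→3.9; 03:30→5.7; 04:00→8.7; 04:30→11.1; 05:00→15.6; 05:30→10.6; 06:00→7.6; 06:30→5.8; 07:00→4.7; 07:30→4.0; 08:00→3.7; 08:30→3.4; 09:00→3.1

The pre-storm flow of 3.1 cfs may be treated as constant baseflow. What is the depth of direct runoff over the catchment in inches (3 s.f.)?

d ≈ 1.22 in

Direct runoff: 0.0, 0.8, 2.6, 5.6, 8.0, 12.5, 7.5, 4.5, 2.7, 1.6, 0.9, 0.6, 0.3, 0.0 cfs; ΣQ_DR = 47.60 cfs.
V = ΣQ_DR · Δt = 47.60 × 1800 s = 85680 ft³.
Over A = 0.0303 mi², depth = V / A = 1.22 in.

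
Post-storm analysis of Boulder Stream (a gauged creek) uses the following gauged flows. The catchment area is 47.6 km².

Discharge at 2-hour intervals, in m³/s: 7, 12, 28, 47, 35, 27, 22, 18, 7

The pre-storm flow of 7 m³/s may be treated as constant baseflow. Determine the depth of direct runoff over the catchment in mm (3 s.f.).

Direct runoff: 0.0, 5.0, 21.0, 40.0, 28.0, 20.0, 15.0, 11.0, 0.0 m³/s; ΣQ_DR = 140.0 m³/s.
V = ΣQ_DR · Δt = 140.0 × 7200 s = 1.008 × 10^6 m³.
Over A = 47.6 km², depth = V / A = 21.2 mm.

d ≈ 21.2 mm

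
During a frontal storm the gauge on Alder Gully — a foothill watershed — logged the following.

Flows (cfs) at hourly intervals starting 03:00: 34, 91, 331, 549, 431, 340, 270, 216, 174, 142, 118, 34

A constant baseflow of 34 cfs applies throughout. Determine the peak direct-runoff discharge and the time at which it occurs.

Subtracting baseflow gives direct-runoff ordinates: 0.0, 57.0, 297.0, 515.0, 397.0, 306.0, 236.0, 182.0, 140.0, 108.0, 84.0, 0.0 cfs.
The maximum is 515.0 cfs, occurring at the reading for t = 06:00.

Q_p = 515.0 cfs at t = 06:00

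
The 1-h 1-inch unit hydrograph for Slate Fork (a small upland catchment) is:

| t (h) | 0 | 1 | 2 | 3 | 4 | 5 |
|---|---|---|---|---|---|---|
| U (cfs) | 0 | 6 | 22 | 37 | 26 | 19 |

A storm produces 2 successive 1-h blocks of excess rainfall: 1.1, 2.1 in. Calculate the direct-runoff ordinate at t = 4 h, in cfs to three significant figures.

Q ≈ 106 cfs

By discrete convolution, Q_j = Σ (P_i / 1 in) · U_{j−i}.
At t = 4 h (j=4): Q = (1.1/1)·26 + (2.1/1)·37 = 106 cfs.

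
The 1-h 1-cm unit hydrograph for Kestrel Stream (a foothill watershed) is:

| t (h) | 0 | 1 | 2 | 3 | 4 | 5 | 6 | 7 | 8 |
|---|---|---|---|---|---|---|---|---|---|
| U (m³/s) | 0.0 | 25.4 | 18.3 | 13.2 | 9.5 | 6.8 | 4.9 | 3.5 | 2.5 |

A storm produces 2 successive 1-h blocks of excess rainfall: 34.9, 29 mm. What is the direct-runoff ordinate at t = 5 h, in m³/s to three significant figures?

By discrete convolution, Q_j = Σ (P_i / 10 mm) · U_{j−i}.
At t = 5 h (j=5): Q = (34.9/10)·6.8 + (29/10)·9.5 = 51.3 m³/s.

Q ≈ 51.3 m³/s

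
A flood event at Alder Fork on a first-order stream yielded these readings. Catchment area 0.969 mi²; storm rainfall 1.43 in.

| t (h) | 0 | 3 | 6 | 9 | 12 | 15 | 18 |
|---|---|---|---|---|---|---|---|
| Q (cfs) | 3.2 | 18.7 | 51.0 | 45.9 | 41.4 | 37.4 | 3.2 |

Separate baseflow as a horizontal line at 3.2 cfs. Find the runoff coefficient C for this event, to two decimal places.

ΣQ_DR = 178.4 cfs; V = ΣQ_DR·Δt = 1.927 × 10^6 ft³.
Runoff depth d = V / A = 0.8559 in.
C = d / P = 0.8559 / 1.43 = 0.60.

C ≈ 0.60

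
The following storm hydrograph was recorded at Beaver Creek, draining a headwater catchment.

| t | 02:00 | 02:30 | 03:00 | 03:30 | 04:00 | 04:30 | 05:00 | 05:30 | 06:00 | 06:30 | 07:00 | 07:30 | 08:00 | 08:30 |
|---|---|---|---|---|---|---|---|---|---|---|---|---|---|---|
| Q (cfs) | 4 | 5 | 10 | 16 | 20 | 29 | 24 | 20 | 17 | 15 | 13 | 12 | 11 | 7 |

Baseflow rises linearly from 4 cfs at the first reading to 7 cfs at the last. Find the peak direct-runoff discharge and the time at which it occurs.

Subtracting baseflow gives direct-runoff ordinates: 0.00, 0.77, 5.54, 11.31, 15.08, 23.85, 18.62, 14.38, 11.15, 8.92, 6.69, 5.46, 4.23, 0.00 cfs.
The maximum is 23.85 cfs, occurring at the reading for t = 04:30.

Q_p = 23.85 cfs at t = 04:30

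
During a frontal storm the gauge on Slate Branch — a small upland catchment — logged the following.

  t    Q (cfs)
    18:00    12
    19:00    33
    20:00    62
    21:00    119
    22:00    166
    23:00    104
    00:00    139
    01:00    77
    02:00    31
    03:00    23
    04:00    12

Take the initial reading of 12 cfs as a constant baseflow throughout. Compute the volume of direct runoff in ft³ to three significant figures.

V ≈ 2.33 × 10^6 ft³

Direct-runoff ordinates (Q − Q_b): 0.0, 21.0, 50.0, 107.0, 154.0, 92.0, 127.0, 65.0, 19.0, 11.0, 0.0 cfs.
ΣQ_DR = 646.0 cfs.
With Δt = 1 h = 3600 s, V = ΣQ_DR · Δt = 646.0 × 3600 = 2.33 × 10^6 ft³.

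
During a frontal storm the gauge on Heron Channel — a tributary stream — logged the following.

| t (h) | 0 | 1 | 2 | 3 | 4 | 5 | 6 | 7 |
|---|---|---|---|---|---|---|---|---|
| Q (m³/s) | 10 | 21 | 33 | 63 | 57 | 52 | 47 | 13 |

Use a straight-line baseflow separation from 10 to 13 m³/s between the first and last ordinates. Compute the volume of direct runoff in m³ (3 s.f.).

V ≈ 7.34 × 10^5 m³

Direct-runoff ordinates (Q − Q_b): 0.00, 10.57, 22.14, 51.71, 45.29, 39.86, 34.43, 0.00 m³/s.
ΣQ_DR = 204.0 m³/s.
With Δt = 1 h = 3600 s, V = ΣQ_DR · Δt = 204.0 × 3600 = 7.34 × 10^5 m³.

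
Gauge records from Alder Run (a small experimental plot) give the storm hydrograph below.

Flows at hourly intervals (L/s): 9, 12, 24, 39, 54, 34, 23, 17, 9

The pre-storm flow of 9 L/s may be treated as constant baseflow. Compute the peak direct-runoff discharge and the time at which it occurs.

Subtracting baseflow gives direct-runoff ordinates: 0.0, 3.0, 15.0, 30.0, 45.0, 25.0, 14.0, 8.0, 0.0 L/s.
The maximum is 45.0 L/s, occurring at the reading for t = 4 h.

Q_p = 45.0 L/s at t = 4 h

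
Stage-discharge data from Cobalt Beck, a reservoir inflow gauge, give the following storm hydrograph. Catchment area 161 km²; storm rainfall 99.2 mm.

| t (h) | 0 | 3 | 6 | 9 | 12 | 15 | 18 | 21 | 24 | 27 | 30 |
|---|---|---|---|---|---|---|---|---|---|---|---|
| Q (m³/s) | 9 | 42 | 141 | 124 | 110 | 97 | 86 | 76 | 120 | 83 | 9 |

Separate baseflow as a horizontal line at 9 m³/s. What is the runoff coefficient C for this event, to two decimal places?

ΣQ_DR = 798.0 m³/s; V = ΣQ_DR·Δt = 8.618 × 10^6 m³.
Runoff depth d = V / A = 53.53 mm.
C = d / P = 53.53 / 99.2 = 0.54.

C ≈ 0.54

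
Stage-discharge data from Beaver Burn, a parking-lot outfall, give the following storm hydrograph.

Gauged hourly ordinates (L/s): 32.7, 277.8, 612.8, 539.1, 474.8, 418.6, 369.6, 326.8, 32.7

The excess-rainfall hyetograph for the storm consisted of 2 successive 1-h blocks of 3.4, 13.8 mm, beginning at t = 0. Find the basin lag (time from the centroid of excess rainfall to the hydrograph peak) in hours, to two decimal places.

t_L ≈ 0.70 h

Centroid of excess rainfall: t_c = Σ P_i·t̄_i / ΣP_i = 1.3023 h (block centres at 0.5, 1.5 h).
Hydrograph peak occurs at t = 2 h, so basin lag t_L = 2 − 1.3023 = 0.70 h.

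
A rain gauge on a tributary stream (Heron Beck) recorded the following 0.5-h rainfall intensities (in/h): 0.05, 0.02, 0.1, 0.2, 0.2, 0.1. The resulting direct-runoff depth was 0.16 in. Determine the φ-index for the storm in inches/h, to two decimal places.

Only the 4 blocks with intensity above φ contribute runoff: 0.1, 0.2, 0.2, 0.1 in/h.
Σ(I−φ)·Δt = d  ⇒  (0.1+0.2+0.2+0.1 − 4φ)·0.5 = 0.16
φ = (0.6000 − 0.16/0.5) / 4 = 0.07 in/h.

φ ≈ 0.07 in/h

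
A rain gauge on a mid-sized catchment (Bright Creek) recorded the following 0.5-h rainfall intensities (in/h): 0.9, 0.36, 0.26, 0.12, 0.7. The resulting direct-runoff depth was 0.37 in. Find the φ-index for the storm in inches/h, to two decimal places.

φ ≈ 0.43 in/h

Only the 2 blocks with intensity above φ contribute runoff: 0.9, 0.7 in/h.
Σ(I−φ)·Δt = d  ⇒  (0.9+0.7 − 2φ)·0.5 = 0.37
φ = (1.600 − 0.37/0.5) / 2 = 0.43 in/h.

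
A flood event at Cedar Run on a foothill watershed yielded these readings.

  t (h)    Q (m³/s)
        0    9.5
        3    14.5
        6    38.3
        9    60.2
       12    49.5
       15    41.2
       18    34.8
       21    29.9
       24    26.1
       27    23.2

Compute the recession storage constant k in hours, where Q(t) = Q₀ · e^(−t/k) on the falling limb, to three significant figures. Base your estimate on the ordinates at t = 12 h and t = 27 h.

On the falling limb, Q drops from 49.5 to 23.2 m³/s between t = 12 h and t = 27 h (Δt = 15 h).
k = −Δt / ln(Q₂/Q₁) = −15 / ln(23.2/49.5) = 19.8 h.

k ≈ 19.8 h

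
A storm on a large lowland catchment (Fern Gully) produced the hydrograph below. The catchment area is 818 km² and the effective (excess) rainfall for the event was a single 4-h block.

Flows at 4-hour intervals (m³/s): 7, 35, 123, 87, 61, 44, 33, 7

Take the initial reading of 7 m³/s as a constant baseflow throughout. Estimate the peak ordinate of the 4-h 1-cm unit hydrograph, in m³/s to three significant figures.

Direct runoff: 0.0, 28.0, 116.0, 80.0, 54.0, 37.0, 26.0, 0.0 m³/s; ΣQ_DR = 341.0 m³/s, peak = 116.0 m³/s.
Runoff depth d = ΣQ_DR·Δt / A = 341.0 × 14400 / (818 km²) = 6.003 mm.
The 1-cm UH is the DRH scaled by (10 mm)/d, so U_p = 116.0 × 10/6.003 = 193 m³/s.

U_p ≈ 193 m³/s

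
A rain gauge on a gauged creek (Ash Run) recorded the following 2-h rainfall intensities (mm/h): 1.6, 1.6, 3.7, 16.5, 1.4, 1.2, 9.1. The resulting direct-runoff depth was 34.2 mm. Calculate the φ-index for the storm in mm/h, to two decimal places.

Only the 2 blocks with intensity above φ contribute runoff: 16.5, 9.1 mm/h.
Σ(I−φ)·Δt = d  ⇒  (16.5+9.1 − 2φ)·2 = 34.2
φ = (25.60 − 34.2/2) / 2 = 4.25 mm/h.

φ ≈ 4.25 mm/h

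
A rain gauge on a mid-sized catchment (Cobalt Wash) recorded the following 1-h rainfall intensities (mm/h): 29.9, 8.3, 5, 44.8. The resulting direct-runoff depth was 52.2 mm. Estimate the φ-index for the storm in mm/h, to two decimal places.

φ ≈ 11.25 mm/h

Only the 2 blocks with intensity above φ contribute runoff: 29.9, 44.8 mm/h.
Σ(I−φ)·Δt = d  ⇒  (29.9+44.8 − 2φ)·1 = 52.2
φ = (74.70 − 52.2/1) / 2 = 11.25 mm/h.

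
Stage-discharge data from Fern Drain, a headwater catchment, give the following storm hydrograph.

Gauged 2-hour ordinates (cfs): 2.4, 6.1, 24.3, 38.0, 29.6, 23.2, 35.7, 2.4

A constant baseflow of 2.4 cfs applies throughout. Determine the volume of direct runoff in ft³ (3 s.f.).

Direct-runoff ordinates (Q − Q_b): 0.0, 3.7, 21.9, 35.6, 27.2, 20.8, 33.3, 0.0 cfs.
ΣQ_DR = 142.5 cfs.
With Δt = 2 h = 7200 s, V = ΣQ_DR · Δt = 142.5 × 7200 = 1.03 × 10^6 ft³.

V ≈ 1.03 × 10^6 ft³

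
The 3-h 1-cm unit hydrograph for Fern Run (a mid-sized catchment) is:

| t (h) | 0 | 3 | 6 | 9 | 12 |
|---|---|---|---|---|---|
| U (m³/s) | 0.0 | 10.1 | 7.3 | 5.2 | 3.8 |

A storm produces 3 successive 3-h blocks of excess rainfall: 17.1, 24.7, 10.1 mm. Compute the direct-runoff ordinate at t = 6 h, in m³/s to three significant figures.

Q ≈ 37.4 m³/s

By discrete convolution, Q_j = Σ (P_i / 10 mm) · U_{j−i}.
At t = 6 h (j=2): Q = (17.1/10)·7.3 + (24.7/10)·10.1 + (10.1/10)·0.0 = 37.4 m³/s.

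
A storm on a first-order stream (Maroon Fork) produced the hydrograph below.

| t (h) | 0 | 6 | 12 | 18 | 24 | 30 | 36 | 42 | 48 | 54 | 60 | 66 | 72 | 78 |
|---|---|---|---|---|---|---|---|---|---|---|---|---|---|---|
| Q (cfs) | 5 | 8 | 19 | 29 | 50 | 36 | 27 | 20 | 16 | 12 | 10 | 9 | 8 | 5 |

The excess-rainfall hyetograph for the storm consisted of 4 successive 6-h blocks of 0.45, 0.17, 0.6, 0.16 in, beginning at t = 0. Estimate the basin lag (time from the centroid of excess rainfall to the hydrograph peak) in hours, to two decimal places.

Centroid of excess rainfall: t_c = Σ P_i·t̄_i / ΣP_i = 11.0435 h (block centres at 3, 9, 15, 21 h).
Hydrograph peak occurs at t = 24 h, so basin lag t_L = 24 − 11.0435 = 12.96 h.

t_L ≈ 12.96 h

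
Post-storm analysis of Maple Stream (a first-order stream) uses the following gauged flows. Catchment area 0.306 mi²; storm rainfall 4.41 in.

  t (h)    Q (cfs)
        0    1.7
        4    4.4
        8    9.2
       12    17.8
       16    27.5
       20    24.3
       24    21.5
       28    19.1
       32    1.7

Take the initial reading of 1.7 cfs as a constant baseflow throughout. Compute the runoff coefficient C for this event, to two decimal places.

C ≈ 0.51

ΣQ_DR = 111.9 cfs; V = ΣQ_DR·Δt = 1.611 × 10^6 ft³.
Runoff depth d = V / A = 2.267 in.
C = d / P = 2.267 / 4.41 = 0.51.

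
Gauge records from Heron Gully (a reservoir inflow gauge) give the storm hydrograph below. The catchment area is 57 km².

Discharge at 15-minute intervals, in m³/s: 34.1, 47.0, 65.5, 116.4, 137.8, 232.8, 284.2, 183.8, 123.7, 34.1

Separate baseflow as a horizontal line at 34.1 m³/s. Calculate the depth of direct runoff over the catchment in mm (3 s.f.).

d ≈ 14.5 mm

Direct runoff: 0.0, 12.9, 31.4, 82.3, 103.7, 198.7, 250.1, 149.7, 89.6, 0.0 m³/s; ΣQ_DR = 918.4 m³/s.
V = ΣQ_DR · Δt = 918.4 × 900 s = 8.266 × 10^5 m³.
Over A = 57 km², depth = V / A = 14.5 mm.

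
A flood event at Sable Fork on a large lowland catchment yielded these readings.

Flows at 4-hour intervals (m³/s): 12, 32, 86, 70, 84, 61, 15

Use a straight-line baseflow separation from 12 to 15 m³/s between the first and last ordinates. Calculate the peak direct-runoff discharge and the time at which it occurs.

Q_p = 73.00 m³/s at t = 8 h

Subtracting baseflow gives direct-runoff ordinates: 0.00, 19.50, 73.00, 56.50, 70.00, 46.50, 0.00 m³/s.
The maximum is 73.00 m³/s, occurring at the reading for t = 8 h.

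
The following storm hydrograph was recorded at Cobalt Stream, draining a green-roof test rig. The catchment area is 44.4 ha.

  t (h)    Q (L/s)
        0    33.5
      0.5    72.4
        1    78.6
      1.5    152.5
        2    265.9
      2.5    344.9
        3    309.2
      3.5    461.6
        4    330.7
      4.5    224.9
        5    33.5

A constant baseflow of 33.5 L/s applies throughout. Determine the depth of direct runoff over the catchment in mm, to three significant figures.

Direct runoff: 0.0, 38.9, 45.1, 119.0, 232.4, 311.4, 275.7, 428.1, 297.2, 191.4, 0.0 L/s; ΣQ_DR = 1939 L/s.
V = ΣQ_DR · Δt = 1939 × 1800 s = 3.491 × 10^6 L.
Over A = 44.4 ha, depth = V / A = 7.86 mm.

d ≈ 7.86 mm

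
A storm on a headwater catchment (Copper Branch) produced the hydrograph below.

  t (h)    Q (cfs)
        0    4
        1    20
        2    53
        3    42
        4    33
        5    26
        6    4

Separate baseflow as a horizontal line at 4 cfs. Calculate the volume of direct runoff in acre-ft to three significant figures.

V ≈ 12.7 acre-ft

Direct-runoff ordinates (Q − Q_b): 0.0, 16.0, 49.0, 38.0, 29.0, 22.0, 0.0 cfs.
ΣQ_DR = 154.0 cfs.
With Δt = 1 h = 3600 s, V = ΣQ_DR · Δt = 154.0 × 3600 = 5.54 × 10^5 ft³ = 12.7 acre-ft.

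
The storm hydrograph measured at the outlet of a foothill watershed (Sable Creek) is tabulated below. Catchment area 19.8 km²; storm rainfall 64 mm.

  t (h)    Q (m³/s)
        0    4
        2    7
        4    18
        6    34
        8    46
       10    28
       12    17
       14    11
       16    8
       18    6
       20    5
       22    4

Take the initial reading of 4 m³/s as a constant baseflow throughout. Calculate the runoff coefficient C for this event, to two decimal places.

ΣQ_DR = 140.0 m³/s; V = ΣQ_DR·Δt = 1.008 × 10^6 m³.
Runoff depth d = V / A = 50.91 mm.
C = d / P = 50.91 / 64 = 0.80.

C ≈ 0.80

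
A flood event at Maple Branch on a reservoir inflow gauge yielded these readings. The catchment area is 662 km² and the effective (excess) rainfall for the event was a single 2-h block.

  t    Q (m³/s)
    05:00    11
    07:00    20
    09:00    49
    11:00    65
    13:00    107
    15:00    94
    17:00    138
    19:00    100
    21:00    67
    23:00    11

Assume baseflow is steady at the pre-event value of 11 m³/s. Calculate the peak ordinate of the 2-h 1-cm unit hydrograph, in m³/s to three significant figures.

Direct runoff: 0.0, 9.0, 38.0, 54.0, 96.0, 83.0, 127.0, 89.0, 56.0, 0.0 m³/s; ΣQ_DR = 552.0 m³/s, peak = 127.0 m³/s.
Runoff depth d = ΣQ_DR·Δt / A = 552.0 × 7200 / (662 km²) = 6.004 mm.
The 1-cm UH is the DRH scaled by (10 mm)/d, so U_p = 127.0 × 10/6.004 = 212 m³/s.

U_p ≈ 212 m³/s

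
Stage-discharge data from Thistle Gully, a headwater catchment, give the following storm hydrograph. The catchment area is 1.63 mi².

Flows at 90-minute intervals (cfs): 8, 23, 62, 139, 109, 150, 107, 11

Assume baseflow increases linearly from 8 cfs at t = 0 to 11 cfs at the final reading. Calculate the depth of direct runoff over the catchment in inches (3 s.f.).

d ≈ 0.760 in

Direct runoff: 0.00, 14.57, 53.14, 129.71, 99.29, 139.86, 96.43, 0.00 cfs; ΣQ_DR = 533.0 cfs.
V = ΣQ_DR · Δt = 533.0 × 5400 s = 2.878 × 10^6 ft³.
Over A = 1.63 mi², depth = V / A = 0.760 in.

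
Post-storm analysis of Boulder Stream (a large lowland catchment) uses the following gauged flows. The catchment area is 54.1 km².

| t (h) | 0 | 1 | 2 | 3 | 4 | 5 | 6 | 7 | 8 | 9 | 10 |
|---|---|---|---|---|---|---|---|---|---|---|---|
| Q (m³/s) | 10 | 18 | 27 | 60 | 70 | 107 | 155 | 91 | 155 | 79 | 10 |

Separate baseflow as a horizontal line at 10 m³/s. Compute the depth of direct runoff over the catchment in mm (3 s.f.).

d ≈ 44.7 mm

Direct runoff: 0.0, 8.0, 17.0, 50.0, 60.0, 97.0, 145.0, 81.0, 145.0, 69.0, 0.0 m³/s; ΣQ_DR = 672.0 m³/s.
V = ΣQ_DR · Δt = 672.0 × 3600 s = 2.419 × 10^6 m³.
Over A = 54.1 km², depth = V / A = 44.7 mm.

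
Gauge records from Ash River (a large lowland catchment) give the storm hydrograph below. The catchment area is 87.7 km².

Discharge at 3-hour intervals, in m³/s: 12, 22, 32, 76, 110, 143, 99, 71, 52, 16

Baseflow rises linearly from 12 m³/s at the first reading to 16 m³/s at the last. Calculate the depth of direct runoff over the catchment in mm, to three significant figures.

d ≈ 60.7 mm

Direct runoff: 0.00, 9.56, 19.11, 62.67, 96.22, 128.78, 84.33, 55.89, 36.44, 0.00 m³/s; ΣQ_DR = 493.0 m³/s.
V = ΣQ_DR · Δt = 493.0 × 10800 s = 5.324 × 10^6 m³.
Over A = 87.7 km², depth = V / A = 60.7 mm.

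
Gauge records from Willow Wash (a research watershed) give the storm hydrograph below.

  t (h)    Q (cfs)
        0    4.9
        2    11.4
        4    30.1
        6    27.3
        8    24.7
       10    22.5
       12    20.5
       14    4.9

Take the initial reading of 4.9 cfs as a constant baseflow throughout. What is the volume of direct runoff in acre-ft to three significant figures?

V ≈ 17.7 acre-ft

Direct-runoff ordinates (Q − Q_b): 0.0, 6.5, 25.2, 22.4, 19.8, 17.6, 15.6, 0.0 cfs.
ΣQ_DR = 107.1 cfs.
With Δt = 2 h = 7200 s, V = ΣQ_DR · Δt = 107.1 × 7200 = 7.71 × 10^5 ft³ = 17.7 acre-ft.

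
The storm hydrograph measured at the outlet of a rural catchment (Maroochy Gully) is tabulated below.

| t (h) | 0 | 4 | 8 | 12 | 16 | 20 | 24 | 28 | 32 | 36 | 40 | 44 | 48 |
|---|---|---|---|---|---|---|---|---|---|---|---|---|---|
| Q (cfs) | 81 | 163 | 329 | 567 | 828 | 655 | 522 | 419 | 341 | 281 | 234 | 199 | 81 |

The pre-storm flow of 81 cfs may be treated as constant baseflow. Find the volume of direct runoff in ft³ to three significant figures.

Direct-runoff ordinates (Q − Q_b): 0.0, 82.0, 248.0, 486.0, 747.0, 574.0, 441.0, 338.0, 260.0, 200.0, 153.0, 118.0, 0.0 cfs.
ΣQ_DR = 3647 cfs.
With Δt = 4 h = 14400 s, V = ΣQ_DR · Δt = 3647 × 14400 = 5.25 × 10^7 ft³.

V ≈ 5.25 × 10^7 ft³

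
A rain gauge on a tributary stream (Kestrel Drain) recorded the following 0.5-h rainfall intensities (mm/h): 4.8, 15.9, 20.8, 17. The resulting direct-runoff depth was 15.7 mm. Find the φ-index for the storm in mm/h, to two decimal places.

φ ≈ 7.43 mm/h

Only the 3 blocks with intensity above φ contribute runoff: 15.9, 20.8, 17 mm/h.
Σ(I−φ)·Δt = d  ⇒  (15.9+20.8+17 − 3φ)·0.5 = 15.7
φ = (53.70 − 15.7/0.5) / 3 = 7.43 mm/h.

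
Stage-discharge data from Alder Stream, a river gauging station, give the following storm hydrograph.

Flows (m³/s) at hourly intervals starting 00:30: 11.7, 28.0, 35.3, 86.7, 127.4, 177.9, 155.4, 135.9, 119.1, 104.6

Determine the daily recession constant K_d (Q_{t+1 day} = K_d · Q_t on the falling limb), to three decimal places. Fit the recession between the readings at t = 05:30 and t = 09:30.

K_d ≈ 0.041

Between t = 05:30 and t = 09:30 the flow falls from 177.9 to 104.6 m³/s over 4×1 h = 4 h.
Per-interval ratio K = (104.6/177.9)^(1/4) = 0.8757; K_d = K^(24/1) = 0.041.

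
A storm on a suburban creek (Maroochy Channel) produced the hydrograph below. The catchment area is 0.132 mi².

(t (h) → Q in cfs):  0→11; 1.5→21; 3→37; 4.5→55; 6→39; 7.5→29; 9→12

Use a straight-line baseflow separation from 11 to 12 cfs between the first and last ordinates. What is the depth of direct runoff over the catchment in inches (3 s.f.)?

Direct runoff: 0.00, 9.83, 25.67, 43.50, 27.33, 17.17, 0.00 cfs; ΣQ_DR = 123.5 cfs.
V = ΣQ_DR · Δt = 123.5 × 5400 s = 6.669 × 10^5 ft³.
Over A = 0.132 mi², depth = V / A = 2.17 in.

d ≈ 2.17 in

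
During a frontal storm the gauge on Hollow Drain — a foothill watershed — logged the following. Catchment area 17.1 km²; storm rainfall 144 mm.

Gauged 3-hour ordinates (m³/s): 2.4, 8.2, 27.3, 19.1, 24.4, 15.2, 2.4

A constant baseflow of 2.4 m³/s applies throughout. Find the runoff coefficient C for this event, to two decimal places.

C ≈ 0.36

ΣQ_DR = 82.20 m³/s; V = ΣQ_DR·Δt = 8.878 × 10^5 m³.
Runoff depth d = V / A = 51.92 mm.
C = d / P = 51.92 / 144 = 0.36.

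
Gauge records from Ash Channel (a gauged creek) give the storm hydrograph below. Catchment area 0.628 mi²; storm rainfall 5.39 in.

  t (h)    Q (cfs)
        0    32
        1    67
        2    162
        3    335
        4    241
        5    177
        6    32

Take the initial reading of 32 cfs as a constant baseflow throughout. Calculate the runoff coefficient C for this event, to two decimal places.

C ≈ 0.38

ΣQ_DR = 822.0 cfs; V = ΣQ_DR·Δt = 2.959 × 10^6 ft³.
Runoff depth d = V / A = 2.028 in.
C = d / P = 2.028 / 5.39 = 0.38.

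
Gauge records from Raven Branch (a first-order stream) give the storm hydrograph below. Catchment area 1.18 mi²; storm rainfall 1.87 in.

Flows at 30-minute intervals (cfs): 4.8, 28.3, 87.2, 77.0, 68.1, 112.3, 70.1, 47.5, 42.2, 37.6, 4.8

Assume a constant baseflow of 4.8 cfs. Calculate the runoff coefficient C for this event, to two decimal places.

ΣQ_DR = 527.1 cfs; V = ΣQ_DR·Δt = 9.488 × 10^5 ft³.
Runoff depth d = V / A = 0.3461 in.
C = d / P = 0.3461 / 1.87 = 0.19.

C ≈ 0.19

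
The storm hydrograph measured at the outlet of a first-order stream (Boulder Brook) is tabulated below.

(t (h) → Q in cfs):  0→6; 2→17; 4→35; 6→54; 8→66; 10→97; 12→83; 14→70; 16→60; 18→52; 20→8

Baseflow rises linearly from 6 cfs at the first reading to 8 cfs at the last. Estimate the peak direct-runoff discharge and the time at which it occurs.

Subtracting baseflow gives direct-runoff ordinates: 0.00, 10.80, 28.60, 47.40, 59.20, 90.00, 75.80, 62.60, 52.40, 44.20, 0.00 cfs.
The maximum is 90.00 cfs, occurring at the reading for t = 10 h.

Q_p = 90.00 cfs at t = 10 h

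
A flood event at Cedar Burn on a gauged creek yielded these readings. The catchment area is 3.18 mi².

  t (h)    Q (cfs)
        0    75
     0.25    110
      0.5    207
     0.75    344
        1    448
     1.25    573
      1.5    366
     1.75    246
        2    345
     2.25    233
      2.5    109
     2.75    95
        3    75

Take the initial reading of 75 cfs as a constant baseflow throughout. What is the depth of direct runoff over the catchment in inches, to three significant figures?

d ≈ 0.274 in

Direct runoff: 0.0, 35.0, 132.0, 269.0, 373.0, 498.0, 291.0, 171.0, 270.0, 158.0, 34.0, 20.0, 0.0 cfs; ΣQ_DR = 2251 cfs.
V = ΣQ_DR · Δt = 2251 × 900 s = 2.026 × 10^6 ft³.
Over A = 3.18 mi², depth = V / A = 0.274 in.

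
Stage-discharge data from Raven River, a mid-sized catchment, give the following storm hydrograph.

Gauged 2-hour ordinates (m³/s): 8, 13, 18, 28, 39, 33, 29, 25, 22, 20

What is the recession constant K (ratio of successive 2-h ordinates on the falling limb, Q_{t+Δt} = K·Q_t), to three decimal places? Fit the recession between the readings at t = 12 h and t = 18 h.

K ≈ 0.884

Using the recession-limb readings at t = 12 h and t = 18 h: Q falls from 29 to 20 m³/s over 3 intervals.
K = (Q₂/Q₁)^(1/3) = (20/29)^(1/3) = 0.884.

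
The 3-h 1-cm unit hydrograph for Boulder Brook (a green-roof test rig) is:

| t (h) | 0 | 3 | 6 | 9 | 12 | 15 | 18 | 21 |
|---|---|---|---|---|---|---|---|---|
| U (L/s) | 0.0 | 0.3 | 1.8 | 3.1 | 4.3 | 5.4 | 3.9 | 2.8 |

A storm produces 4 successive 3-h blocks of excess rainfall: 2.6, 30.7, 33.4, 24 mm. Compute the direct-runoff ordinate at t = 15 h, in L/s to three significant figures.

By discrete convolution, Q_j = Σ (P_i / 10 mm) · U_{j−i}.
At t = 15 h (j=5): Q = (2.6/10)·5.4 + (30.7/10)·4.3 + (33.4/10)·3.1 + (24/10)·1.8 = 29.3 L/s.

Q ≈ 29.3 L/s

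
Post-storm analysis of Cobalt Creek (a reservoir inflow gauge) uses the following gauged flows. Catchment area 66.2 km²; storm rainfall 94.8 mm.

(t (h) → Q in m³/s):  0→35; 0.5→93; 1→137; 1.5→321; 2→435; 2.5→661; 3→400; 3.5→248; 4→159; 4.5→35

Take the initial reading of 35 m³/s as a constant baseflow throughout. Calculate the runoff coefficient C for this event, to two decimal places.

ΣQ_DR = 2174 m³/s; V = ΣQ_DR·Δt = 3.913 × 10^6 m³.
Runoff depth d = V / A = 59.11 mm.
C = d / P = 59.11 / 94.8 = 0.62.

C ≈ 0.62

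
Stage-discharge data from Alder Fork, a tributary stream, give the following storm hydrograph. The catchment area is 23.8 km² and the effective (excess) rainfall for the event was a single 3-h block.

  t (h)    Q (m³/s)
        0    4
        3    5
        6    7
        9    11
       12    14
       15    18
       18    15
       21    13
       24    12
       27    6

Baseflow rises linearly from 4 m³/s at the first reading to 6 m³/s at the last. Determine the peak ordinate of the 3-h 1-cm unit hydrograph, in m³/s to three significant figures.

Direct runoff: 0.00, 0.78, 2.56, 6.33, 9.11, 12.89, 9.67, 7.44, 6.22, 0.00 m³/s; ΣQ_DR = 55.00 m³/s, peak = 12.89 m³/s.
Runoff depth d = ΣQ_DR·Δt / A = 55.00 × 10800 / (23.8 km²) = 24.96 mm.
The 1-cm UH is the DRH scaled by (10 mm)/d, so U_p = 12.89 × 10/24.96 = 5.16 m³/s.

U_p ≈ 5.16 m³/s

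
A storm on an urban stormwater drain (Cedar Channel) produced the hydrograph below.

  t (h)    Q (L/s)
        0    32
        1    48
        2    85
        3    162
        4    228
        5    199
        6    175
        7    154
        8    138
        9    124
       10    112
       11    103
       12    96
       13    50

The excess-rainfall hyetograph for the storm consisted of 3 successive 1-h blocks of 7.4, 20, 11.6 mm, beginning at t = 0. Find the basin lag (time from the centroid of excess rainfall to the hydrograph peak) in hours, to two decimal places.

Centroid of excess rainfall: t_c = Σ P_i·t̄_i / ΣP_i = 1.6077 h (block centres at 0.5, 1.5, 2.5 h).
Hydrograph peak occurs at t = 4 h, so basin lag t_L = 4 − 1.6077 = 2.39 h.

t_L ≈ 2.39 h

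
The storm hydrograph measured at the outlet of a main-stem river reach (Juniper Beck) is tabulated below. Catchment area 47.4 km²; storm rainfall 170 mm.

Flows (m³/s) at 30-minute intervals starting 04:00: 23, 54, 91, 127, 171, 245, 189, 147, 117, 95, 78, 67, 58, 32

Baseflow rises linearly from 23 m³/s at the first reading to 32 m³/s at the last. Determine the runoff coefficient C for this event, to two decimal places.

C ≈ 0.25

ΣQ_DR = 1109 m³/s; V = ΣQ_DR·Δt = 1.996 × 10^6 m³.
Runoff depth d = V / A = 42.11 mm.
C = d / P = 42.11 / 170 = 0.25.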